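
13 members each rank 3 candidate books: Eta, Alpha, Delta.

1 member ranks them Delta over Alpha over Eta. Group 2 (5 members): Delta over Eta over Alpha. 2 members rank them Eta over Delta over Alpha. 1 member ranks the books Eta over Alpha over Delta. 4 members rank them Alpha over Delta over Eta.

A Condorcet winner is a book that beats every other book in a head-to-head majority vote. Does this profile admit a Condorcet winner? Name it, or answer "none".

Head-to-head results (13 members):
Eta vs Alpha: Eta, 8–5.
Eta vs Delta: Delta, 10–3.
Alpha vs Delta: Delta, 8–5.
Delta beats each of Eta, Alpha — Delta is the Condorcet winner.

Delta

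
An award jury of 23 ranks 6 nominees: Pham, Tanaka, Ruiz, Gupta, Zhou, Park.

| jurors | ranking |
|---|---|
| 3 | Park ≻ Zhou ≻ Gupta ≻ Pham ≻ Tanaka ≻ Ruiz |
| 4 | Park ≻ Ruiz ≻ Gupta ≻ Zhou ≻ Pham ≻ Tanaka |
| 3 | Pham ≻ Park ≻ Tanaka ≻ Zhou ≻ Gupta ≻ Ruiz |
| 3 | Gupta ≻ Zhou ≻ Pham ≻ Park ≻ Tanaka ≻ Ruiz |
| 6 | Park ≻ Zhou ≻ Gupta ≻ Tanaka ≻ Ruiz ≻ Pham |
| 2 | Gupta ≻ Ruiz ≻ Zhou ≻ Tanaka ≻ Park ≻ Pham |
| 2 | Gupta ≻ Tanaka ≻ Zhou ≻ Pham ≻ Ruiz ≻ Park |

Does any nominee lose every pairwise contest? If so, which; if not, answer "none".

none

Pairwise majorities:
Pham vs Tanaka: Pham, 13–10.
Pham vs Ruiz: 3+3+3+2 = 11 for Pham, 12 for Ruiz — Ruiz by 12–11.
Pham vs Gupta: Pham is ranked higher on 3 ballots, Gupta on 20. Gupta wins 20–3.
Pham–Zhou: Zhou 20–3.
Pham vs Park: Pham is ranked higher on 3+3+2 = 8 ballots, Park on 15. Park wins 15–8.
Tanaka vs Ruiz: Tanaka, 17–6.
Tanaka–Gupta: Gupta 20–3.
Tanaka vs Zhou: 5 to 18, Zhou.
Tanaka vs Park: 4 to 19, Park.
Ruiz vs Gupta: Gupta, 19–4.
Ruiz vs Zhou: Zhou, 17–6.
Ruiz vs Park: Park wins 19–4.
Gupta vs Zhou: Gupta is ranked higher on 4+3+2+2 = 11 ballots, Zhou on 12. Zhou wins 12–11.
Gupta vs Park: Gupta preferred on 3+2+2 = 7 ballots; Park wins 16–7.
Zhou vs Park: 7 to 16, Park.
No nominee is winless: Pham beats Tanaka; Tanaka beats Ruiz; Ruiz beats Pham; Gupta beats Pham; Zhou beats Pham; Park beats Pham. There is no Condorcet loser.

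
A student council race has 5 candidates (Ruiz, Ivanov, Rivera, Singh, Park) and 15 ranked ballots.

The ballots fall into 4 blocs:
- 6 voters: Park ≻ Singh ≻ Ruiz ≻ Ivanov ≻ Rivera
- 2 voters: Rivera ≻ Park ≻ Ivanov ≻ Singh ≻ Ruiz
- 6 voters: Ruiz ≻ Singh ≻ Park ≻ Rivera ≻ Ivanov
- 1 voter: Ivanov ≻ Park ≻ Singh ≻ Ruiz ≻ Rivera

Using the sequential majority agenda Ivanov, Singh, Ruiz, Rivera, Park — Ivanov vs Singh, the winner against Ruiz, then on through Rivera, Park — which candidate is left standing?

Park

Round 1: Ivanov vs Singh — 3–12, Singh advances.
Round 2: Singh vs Ruiz — 9–6, Singh advances.
Round 3: Singh vs Rivera — 13–2, Singh advances.
Round 4: Singh vs Park — 6–9, Park advances.
The agenda winner is Park.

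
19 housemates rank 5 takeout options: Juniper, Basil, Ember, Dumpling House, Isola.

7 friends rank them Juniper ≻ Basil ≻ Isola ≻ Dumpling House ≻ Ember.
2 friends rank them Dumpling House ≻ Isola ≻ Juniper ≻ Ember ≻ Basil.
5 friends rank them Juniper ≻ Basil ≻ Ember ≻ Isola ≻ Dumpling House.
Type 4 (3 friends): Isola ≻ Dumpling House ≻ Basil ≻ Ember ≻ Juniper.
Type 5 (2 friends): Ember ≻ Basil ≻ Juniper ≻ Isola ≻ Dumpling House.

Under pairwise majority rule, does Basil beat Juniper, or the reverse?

Juniper

Ballots ranking Basil above Juniper: 3 + 2 = 5.
Ballots ranking Juniper above Basil: 19 − 5 = 14.
Juniper wins the head-to-head 14–5.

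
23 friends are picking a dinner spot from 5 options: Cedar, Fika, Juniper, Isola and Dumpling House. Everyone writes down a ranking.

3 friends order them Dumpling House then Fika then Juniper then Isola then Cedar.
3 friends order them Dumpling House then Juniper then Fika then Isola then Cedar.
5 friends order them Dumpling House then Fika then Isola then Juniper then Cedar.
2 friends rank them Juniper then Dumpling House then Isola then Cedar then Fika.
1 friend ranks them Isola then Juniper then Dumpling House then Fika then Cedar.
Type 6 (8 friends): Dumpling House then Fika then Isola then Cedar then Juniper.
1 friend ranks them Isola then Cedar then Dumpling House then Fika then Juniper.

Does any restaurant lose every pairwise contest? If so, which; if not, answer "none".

Cedar

Head-to-head results (23 friends):
Cedar vs Fika: 3 to 20, Fika.
Cedar vs Juniper: Juniper wins 14–9.
Cedar vs Isola: Cedar preferred on 0 ballots; Isola wins 23–0.
Cedar–Dumpling House: Dumpling House 22–1.
Fika vs Juniper: Fika wins 17–6.
Fika–Isola: Fika 19–4.
Fika–Dumpling House: Dumpling House 23–0.
Juniper vs Isola: Isola, 15–8.
Juniper vs Dumpling House: 2+1 = 3 for Juniper, 20 for Dumpling House — Dumpling House by 20–3.
Isola–Dumpling House: Dumpling House 21–2.
Only Cedar has no wins; Cedar is the Condorcet loser.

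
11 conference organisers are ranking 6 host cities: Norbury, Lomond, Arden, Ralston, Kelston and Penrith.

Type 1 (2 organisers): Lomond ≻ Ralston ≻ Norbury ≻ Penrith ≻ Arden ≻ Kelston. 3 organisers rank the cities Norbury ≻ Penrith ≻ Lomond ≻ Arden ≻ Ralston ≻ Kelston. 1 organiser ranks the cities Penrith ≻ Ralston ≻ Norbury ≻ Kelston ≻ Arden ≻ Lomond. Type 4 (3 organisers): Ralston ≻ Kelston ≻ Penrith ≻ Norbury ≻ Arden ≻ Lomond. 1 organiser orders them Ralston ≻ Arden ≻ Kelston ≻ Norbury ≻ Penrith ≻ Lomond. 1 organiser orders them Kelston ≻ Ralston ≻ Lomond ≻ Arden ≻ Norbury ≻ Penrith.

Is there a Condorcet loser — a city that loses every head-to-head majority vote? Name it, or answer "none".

Pairwise majorities:
Norbury–Lomond: Norbury 8–3.
Norbury–Arden: Norbury 9–2.
Norbury–Ralston: Ralston 8–3.
Norbury–Kelston: Norbury 6–5.
Norbury vs Penrith: Norbury preferred on 2+3+1+1 = 7 ballots; Norbury wins 7–4.
Lomond vs Arden: 6 to 5, Lomond.
Lomond vs Ralston: Ralston, 6–5.
Lomond–Kelston: Kelston 6–5.
Lomond vs Penrith: Lomond preferred on 2+1 = 3 ballots; Penrith wins 8–3.
Arden vs Ralston: 3 to 8, Ralston.
Arden–Kelston: Arden 6–5.
Arden vs Penrith: 1+1 = 2 for Arden, 9 for Penrith — Penrith by 9–2.
Ralston vs Kelston: Ralston preferred on 2+3+1+3+1 = 10 ballots; Ralston wins 10–1.
Ralston–Penrith: Ralston 7–4.
Kelston vs Penrith: 3+1+1 = 5 for Kelston, 6 for Penrith — Penrith by 6–5.
Each city has at least one pairwise win (Norbury beats Lomond; Lomond beats Arden; Arden beats Kelston; Ralston beats Norbury; Kelston beats Lomond; Penrith beats Lomond) — no Condorcet loser.

none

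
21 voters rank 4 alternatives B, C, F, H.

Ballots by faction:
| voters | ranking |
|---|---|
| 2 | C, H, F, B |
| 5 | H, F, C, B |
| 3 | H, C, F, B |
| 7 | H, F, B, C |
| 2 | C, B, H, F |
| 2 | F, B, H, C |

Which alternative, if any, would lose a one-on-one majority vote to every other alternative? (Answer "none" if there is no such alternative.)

Head-to-head results (21 voters):
B vs C: 7+2 = 9 for B, 12 for C — C by 12–9.
B vs F: F, 19–2.
B–H: H 17–4.
C–F: F 14–7.
C vs H: H wins 17–4.
F–H: H 19–2.
Only B has no wins; B is the Condorcet loser.

B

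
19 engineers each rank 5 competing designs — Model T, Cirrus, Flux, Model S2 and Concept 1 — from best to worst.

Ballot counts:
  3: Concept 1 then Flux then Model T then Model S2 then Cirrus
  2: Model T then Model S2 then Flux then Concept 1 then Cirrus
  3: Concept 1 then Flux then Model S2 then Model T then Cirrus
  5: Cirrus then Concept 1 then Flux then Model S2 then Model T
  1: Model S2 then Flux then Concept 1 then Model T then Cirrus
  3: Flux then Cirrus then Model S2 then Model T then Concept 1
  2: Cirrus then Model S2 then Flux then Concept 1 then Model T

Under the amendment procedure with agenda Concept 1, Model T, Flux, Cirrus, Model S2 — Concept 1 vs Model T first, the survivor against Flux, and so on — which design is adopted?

Round 1: Concept 1 vs Model T — 14–5, Concept 1 advances.
Round 2: Concept 1 vs Flux — 11–8, Concept 1 advances.
Round 3: Concept 1 vs Cirrus — 9–10, Cirrus advances.
Round 4: Cirrus vs Model S2 — 10–9, Cirrus advances.
The agenda winner is Cirrus.

Cirrus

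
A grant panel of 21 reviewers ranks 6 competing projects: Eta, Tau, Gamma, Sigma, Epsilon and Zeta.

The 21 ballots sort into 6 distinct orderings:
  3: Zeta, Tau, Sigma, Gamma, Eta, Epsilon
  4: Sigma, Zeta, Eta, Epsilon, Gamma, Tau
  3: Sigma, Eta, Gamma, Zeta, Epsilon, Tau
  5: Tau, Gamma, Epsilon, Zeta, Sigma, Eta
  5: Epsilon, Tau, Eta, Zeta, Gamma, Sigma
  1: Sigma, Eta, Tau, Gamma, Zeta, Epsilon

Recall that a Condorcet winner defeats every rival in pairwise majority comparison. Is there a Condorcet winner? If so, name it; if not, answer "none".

none

Pairwise majorities:
Eta vs Tau: Tau, 13–8.
Eta vs Gamma: Eta wins 13–8.
Eta vs Sigma: Sigma, 16–5.
Eta vs Epsilon: Eta wins 11–10.
Eta vs Zeta: Zeta wins 12–9.
Tau vs Gamma: Tau, 14–7.
Tau vs Sigma: Tau wins 13–8.
Tau vs Epsilon: Epsilon, 12–9.
Tau vs Zeta: Tau, 11–10.
Gamma–Sigma: Sigma 11–10.
Gamma vs Epsilon: Gamma, 12–9.
Gamma–Zeta: Zeta 12–9.
Sigma–Epsilon: Sigma 11–10.
Sigma vs Zeta: Zeta wins 13–8.
Epsilon vs Zeta: Zeta wins 11–10.
No project is unbeaten: Eta loses to Tau; Tau loses to Epsilon; Gamma loses to Eta; Sigma loses to Tau; Epsilon loses to Eta; Zeta loses to Tau. In particular Eta > Epsilon > Tau > Eta is a majority cycle — no Condorcet winner exists.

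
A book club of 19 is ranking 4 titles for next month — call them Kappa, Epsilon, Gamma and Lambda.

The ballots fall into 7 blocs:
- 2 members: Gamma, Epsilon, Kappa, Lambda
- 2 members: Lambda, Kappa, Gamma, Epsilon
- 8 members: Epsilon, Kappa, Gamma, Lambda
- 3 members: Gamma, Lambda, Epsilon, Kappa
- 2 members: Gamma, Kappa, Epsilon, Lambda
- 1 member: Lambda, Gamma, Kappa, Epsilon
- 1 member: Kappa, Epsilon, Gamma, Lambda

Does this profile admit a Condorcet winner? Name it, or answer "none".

none

Head-to-head results (19 members):
Kappa vs Epsilon: Epsilon, 13–6.
Kappa vs Gamma: 2+8+1 = 11 for Kappa, 8 for Gamma — Kappa by 11–8.
Kappa vs Lambda: Kappa wins 13–6.
Epsilon vs Gamma: Gamma wins 10–9.
Epsilon–Lambda: Epsilon 13–6.
Gamma vs Lambda: 2+8+3+2+1 = 16 for Gamma, 3 for Lambda — Gamma by 16–3.
No book is unbeaten: Kappa loses to Epsilon; Epsilon loses to Gamma; Gamma loses to Kappa; Lambda loses to Kappa. In particular Kappa → Gamma → Epsilon → Kappa is a majority cycle — no Condorcet winner exists.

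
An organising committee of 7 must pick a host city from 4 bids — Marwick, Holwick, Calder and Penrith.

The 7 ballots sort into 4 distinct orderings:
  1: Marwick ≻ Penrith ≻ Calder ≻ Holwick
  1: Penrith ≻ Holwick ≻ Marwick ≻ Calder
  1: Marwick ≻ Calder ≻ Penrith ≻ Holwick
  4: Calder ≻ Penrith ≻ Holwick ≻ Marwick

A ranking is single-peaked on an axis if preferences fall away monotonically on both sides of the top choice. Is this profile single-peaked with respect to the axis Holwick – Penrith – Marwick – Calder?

no

Axis positions: Holwick=1, Penrith=2, Marwick=3, Calder=4.
Bloc 1 (peak Marwick at position 3): ranking walks positions 3-2-4-1, expanding outward from the peak — single-peaked.
Bloc 2 (peak Penrith at position 2): ranking walks positions 2-1-3-4, expanding outward from the peak — single-peaked.
Bloc 3 (peak Marwick at position 3): ranking walks positions 3-4-2-1, expanding outward from the peak — single-peaked.
Bloc 4: ranking walks positions 4-2-1-3; Penrith is ranked above Marwick even though Marwick lies between Penrith and the peak Calder on the axis — preferences dip and rise again. Not single-peaked.
Bloc 4 violates single-peakedness, so the profile is not single-peaked on this axis.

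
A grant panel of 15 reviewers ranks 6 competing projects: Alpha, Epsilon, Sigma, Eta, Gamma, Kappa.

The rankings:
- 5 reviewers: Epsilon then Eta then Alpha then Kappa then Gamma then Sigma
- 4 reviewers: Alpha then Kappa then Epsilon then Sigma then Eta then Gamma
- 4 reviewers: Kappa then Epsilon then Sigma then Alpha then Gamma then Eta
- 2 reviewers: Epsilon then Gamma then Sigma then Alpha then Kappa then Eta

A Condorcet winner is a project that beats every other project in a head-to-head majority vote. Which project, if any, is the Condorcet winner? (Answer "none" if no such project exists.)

none

Pairwise majorities:
Alpha vs Epsilon: Epsilon wins 11–4.
Alpha vs Sigma: Alpha, 9–6.
Alpha vs Eta: Alpha, 10–5.
Alpha vs Gamma: Alpha, 13–2.
Alpha vs Kappa: Alpha wins 11–4.
Epsilon vs Sigma: Epsilon wins 15–0.
Epsilon–Eta: Epsilon 15–0.
Epsilon vs Gamma: Epsilon, 15–0.
Epsilon vs Kappa: Kappa, 8–7.
Sigma vs Eta: Sigma wins 10–5.
Sigma vs Gamma: Sigma, 8–7.
Sigma vs Kappa: Kappa wins 13–2.
Eta–Gamma: Eta 9–6.
Eta vs Kappa: Kappa wins 10–5.
Gamma vs Kappa: Kappa, 13–2.
Every project loses at least once (Alpha loses to Epsilon; Epsilon loses to Kappa; Sigma loses to Alpha; Eta loses to Alpha; Gamma loses to Alpha; Kappa loses to Alpha). The majority relation contains the cycle Alpha beats Kappa beats Epsilon beats Alpha, so there is no Condorcet winner.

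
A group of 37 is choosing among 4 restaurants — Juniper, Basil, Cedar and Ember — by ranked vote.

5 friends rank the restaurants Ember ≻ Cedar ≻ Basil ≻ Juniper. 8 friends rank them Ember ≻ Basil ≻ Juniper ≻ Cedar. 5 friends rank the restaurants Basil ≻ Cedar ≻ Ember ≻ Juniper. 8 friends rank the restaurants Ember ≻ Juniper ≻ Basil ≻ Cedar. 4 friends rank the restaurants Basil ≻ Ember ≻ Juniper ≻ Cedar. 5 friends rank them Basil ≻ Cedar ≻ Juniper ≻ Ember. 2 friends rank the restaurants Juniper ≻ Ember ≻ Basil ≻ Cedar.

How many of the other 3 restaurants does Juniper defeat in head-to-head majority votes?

1

Juniper against each rival (37 friends):
Juniper vs Basil: Basil wins 27–10.
Juniper vs Cedar: Juniper wins 22–15.
Juniper–Ember: Ember 30–7.
Juniper beats Cedar; loses to Basil, Ember — 1 pairwise win.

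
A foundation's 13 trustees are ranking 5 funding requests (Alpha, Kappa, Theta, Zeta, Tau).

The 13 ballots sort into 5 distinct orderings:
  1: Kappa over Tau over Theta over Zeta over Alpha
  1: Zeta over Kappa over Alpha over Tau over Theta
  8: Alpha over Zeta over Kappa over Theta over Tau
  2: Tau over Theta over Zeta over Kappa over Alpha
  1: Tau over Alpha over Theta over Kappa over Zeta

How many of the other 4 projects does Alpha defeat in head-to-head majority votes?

4

Alpha against each rival (13 reviewers):
Alpha vs Kappa: Alpha, 9–4.
Alpha vs Theta: Alpha preferred on 1+8+1 = 10 ballots; Alpha wins 10–3.
Alpha vs Zeta: Alpha preferred on 8+1 = 9 ballots; Alpha wins 9–4.
Alpha–Tau: Alpha 9–4.
Alpha beats Kappa, Theta, Zeta, Tau — 4 pairwise wins.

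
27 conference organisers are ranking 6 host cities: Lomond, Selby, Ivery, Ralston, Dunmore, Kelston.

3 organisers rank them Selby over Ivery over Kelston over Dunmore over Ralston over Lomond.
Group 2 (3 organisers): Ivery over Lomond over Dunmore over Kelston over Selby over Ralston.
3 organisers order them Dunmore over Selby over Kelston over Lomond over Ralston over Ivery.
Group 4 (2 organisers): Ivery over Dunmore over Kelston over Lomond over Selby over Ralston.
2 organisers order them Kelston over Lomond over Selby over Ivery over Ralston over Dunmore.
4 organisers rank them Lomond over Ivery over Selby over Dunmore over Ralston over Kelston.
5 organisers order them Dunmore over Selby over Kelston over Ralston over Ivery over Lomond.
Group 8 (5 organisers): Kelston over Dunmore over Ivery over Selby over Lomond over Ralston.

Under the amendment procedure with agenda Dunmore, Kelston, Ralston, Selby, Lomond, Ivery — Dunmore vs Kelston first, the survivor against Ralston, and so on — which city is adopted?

Round 1: Dunmore vs Kelston — 17–10, Dunmore advances.
Round 2: Dunmore vs Ralston — 25–2, Dunmore advances.
Round 3: Dunmore vs Selby — 18–9, Dunmore advances.
Round 4: Dunmore vs Lomond — 18–9, Dunmore advances.
Round 5: Dunmore vs Ivery — 13–14, Ivery advances.
Ivery survives the agenda.

Ivery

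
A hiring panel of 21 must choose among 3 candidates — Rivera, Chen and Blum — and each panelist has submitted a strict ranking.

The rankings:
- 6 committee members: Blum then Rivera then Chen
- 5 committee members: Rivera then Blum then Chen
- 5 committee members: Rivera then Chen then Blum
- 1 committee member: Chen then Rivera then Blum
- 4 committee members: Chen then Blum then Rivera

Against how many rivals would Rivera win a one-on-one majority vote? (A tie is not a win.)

2

Rivera against each rival (21 committee members):
Rivera vs Chen: 16 to 5, Rivera.
Rivera vs Blum: Rivera is ranked higher on 5+5+1 = 11 ballots, Blum on 10. Rivera wins 11–10.
Rivera beats Chen, Blum — 2 pairwise wins.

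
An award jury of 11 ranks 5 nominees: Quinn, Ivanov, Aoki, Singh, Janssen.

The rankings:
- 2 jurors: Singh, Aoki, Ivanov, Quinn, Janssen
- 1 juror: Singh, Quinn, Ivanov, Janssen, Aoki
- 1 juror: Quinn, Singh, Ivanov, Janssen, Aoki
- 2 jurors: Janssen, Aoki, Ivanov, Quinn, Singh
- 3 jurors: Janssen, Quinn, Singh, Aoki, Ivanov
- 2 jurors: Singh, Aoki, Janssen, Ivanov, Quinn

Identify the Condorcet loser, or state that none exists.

none

Head-to-head results (11 jurors):
Quinn vs Ivanov: Quinn is ranked higher on 1+1+3 = 5 ballots, Ivanov on 6. Ivanov wins 6–5.
Quinn vs Aoki: Aoki, 6–5.
Quinn vs Singh: Quinn preferred on 1+2+3 = 6 ballots; Quinn wins 6–5.
Quinn vs Janssen: Quinn preferred on 2+1+1 = 4 ballots; Janssen wins 7–4.
Ivanov vs Aoki: Ivanov is ranked higher on 1+1 = 2 ballots, Aoki on 9. Aoki wins 9–2.
Ivanov vs Singh: 2 to 9, Singh.
Ivanov vs Janssen: Ivanov is ranked higher on 2+1+1 = 4 ballots, Janssen on 7. Janssen wins 7–4.
Aoki vs Singh: 2 for Aoki, 9 for Singh — Singh by 9–2.
Aoki vs Janssen: 4 to 7, Janssen.
Singh vs Janssen: 2+1+1+2 = 6 for Singh, 5 for Janssen — Singh by 6–5.
Every nominee wins at least one matchup (Quinn beats Singh; Ivanov beats Quinn; Aoki beats Quinn; Singh beats Ivanov; Janssen beats Quinn), so there is no Condorcet loser.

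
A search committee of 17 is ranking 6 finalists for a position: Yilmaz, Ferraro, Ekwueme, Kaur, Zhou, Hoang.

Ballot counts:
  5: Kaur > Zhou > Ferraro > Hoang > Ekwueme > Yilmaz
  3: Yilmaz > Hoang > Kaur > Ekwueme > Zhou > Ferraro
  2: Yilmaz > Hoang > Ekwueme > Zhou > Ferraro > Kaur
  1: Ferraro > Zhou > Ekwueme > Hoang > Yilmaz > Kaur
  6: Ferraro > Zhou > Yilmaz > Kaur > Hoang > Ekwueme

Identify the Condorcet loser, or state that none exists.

Head-to-head results (17 committee members):
Yilmaz vs Ferraro: 5 to 12, Ferraro.
Yilmaz vs Ekwueme: Yilmaz is ranked higher on 3+2+6 = 11 ballots, Ekwueme on 6. Yilmaz wins 11–6.
Yilmaz vs Kaur: 12 to 5, Yilmaz.
Yilmaz vs Zhou: Zhou wins 12–5.
Yilmaz vs Hoang: Yilmaz preferred on 3+2+6 = 11 ballots; Yilmaz wins 11–6.
Ferraro vs Ekwueme: 5+1+6 = 12 for Ferraro, 5 for Ekwueme — Ferraro by 12–5.
Ferraro vs Kaur: 2+1+6 = 9 for Ferraro, 8 for Kaur — Ferraro by 9–8.
Ferraro vs Zhou: Zhou, 10–7.
Ferraro vs Hoang: Ferraro is ranked higher on 5+1+6 = 12 ballots, Hoang on 5. Ferraro wins 12–5.
Ekwueme vs Kaur: Ekwueme is ranked higher on 2+1 = 3 ballots, Kaur on 14. Kaur wins 14–3.
Ekwueme–Zhou: Zhou 12–5.
Ekwueme vs Hoang: 1 for Ekwueme, 16 for Hoang — Hoang by 16–1.
Kaur vs Zhou: Zhou wins 9–8.
Kaur–Hoang: Kaur 11–6.
Zhou vs Hoang: Zhou is ranked higher on 5+1+6 = 12 ballots, Hoang on 5. Zhou wins 12–5.
Ekwueme loses to every other candidate — it is the Condorcet loser.

Ekwueme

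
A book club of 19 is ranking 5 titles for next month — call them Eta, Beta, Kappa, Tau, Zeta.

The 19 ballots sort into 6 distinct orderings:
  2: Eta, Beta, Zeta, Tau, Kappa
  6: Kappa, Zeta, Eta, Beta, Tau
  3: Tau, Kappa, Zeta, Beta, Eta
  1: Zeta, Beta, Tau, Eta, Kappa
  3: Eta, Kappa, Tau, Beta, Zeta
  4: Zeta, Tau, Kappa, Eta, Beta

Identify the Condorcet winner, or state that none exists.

none

Pairwise majorities:
Eta vs Beta: Eta wins 15–4.
Eta vs Kappa: Kappa wins 13–6.
Eta vs Tau: Eta, 11–8.
Eta vs Zeta: Zeta, 14–5.
Beta vs Kappa: Kappa wins 16–3.
Beta–Tau: Tau 10–9.
Beta vs Zeta: Zeta wins 14–5.
Kappa–Tau: Tau 10–9.
Kappa–Zeta: Kappa 12–7.
Tau–Zeta: Zeta 13–6.
No book is unbeaten: Eta loses to Kappa; Beta loses to Eta; Kappa loses to Tau; Tau loses to Eta; Zeta loses to Kappa. In particular Eta > Tau > Kappa > Eta is a majority cycle — no Condorcet winner exists.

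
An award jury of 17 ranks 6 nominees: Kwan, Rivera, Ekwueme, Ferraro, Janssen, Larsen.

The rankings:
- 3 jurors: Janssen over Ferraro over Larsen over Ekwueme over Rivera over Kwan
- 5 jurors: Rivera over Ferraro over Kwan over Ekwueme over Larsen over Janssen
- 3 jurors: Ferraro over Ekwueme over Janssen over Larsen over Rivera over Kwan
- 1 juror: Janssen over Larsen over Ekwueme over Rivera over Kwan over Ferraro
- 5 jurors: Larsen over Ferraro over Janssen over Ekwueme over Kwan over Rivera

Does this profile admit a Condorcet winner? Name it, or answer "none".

Ferraro

Pairwise majorities:
Kwan vs Rivera: Rivera wins 12–5.
Kwan vs Ekwueme: Ekwueme wins 12–5.
Kwan–Ferraro: Ferraro 16–1.
Kwan–Janssen: Janssen 12–5.
Kwan vs Larsen: Larsen, 12–5.
Rivera–Ekwueme: Ekwueme 12–5.
Rivera vs Ferraro: Ferraro wins 11–6.
Rivera vs Janssen: Janssen, 12–5.
Rivera vs Larsen: Larsen, 12–5.
Ekwueme vs Ferraro: Ferraro, 16–1.
Ekwueme–Janssen: Janssen 9–8.
Ekwueme vs Larsen: Larsen wins 9–8.
Ferraro–Janssen: Ferraro 13–4.
Ferraro vs Larsen: Ferraro, 11–6.
Janssen–Larsen: Larsen 10–7.
Ferraro defeats every rival head-to-head and is the Condorcet winner.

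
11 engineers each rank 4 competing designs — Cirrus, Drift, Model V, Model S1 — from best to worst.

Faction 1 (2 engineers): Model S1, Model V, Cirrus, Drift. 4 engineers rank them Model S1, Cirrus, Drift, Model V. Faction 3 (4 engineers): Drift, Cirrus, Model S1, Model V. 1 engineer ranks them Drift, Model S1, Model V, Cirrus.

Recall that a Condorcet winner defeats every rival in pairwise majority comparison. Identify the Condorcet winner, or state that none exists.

Model S1

Head-to-head results (11 engineers):
Cirrus vs Drift: Cirrus, 6–5.
Cirrus vs Model V: Cirrus, 8–3.
Cirrus–Model S1: Model S1 7–4.
Drift vs Model V: Drift wins 9–2.
Drift vs Model S1: Model S1 wins 6–5.
Model V–Model S1: Model S1 11–0.
Model S1 defeats every rival head-to-head and is the Condorcet winner.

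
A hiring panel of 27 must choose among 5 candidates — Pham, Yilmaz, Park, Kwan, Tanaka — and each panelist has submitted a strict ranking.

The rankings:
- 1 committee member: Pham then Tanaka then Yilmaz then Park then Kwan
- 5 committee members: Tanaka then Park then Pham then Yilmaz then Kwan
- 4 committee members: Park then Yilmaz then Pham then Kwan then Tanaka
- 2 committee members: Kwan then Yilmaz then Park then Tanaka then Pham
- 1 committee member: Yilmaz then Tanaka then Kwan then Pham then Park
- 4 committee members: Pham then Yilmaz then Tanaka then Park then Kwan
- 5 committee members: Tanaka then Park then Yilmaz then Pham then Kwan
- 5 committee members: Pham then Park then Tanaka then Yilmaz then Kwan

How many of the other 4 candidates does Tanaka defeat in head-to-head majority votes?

3

Tanaka against each rival (27 committee members):
Tanaka–Pham: Pham 14–13.
Tanaka vs Yilmaz: 16 to 11, Tanaka.
Tanaka vs Park: Tanaka is ranked higher on 1+5+1+4+5 = 16 ballots, Park on 11. Tanaka wins 16–11.
Tanaka vs Kwan: 21 to 6, Tanaka.
Tanaka beats Yilmaz, Park, Kwan; loses to Pham — 3 pairwise wins.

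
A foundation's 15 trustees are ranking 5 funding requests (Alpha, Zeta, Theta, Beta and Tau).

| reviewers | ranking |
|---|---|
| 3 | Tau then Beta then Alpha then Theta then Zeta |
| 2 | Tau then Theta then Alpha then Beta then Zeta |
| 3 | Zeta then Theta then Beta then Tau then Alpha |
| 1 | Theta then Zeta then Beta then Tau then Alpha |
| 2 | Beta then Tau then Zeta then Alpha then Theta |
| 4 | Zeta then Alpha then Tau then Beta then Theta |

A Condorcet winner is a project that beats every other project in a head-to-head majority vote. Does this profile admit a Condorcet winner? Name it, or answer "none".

Check each pair by majority over 15 ballots:
Alpha vs Zeta: Alpha is ranked higher on 3+2 = 5 ballots, Zeta on 10. Zeta wins 10–5.
Alpha vs Theta: 3+2+4 = 9 for Alpha, 6 for Theta — Alpha by 9–6.
Alpha vs Beta: Beta wins 9–6.
Alpha vs Tau: 4 to 11, Tau.
Zeta vs Theta: Zeta wins 9–6.
Zeta vs Beta: 3+1+4 = 8 for Zeta, 7 for Beta — Zeta by 8–7.
Zeta vs Tau: Zeta wins 8–7.
Theta vs Beta: Beta, 9–6.
Theta vs Tau: 4 to 11, Tau.
Beta–Tau: Tau 9–6.
Zeta wins every pairwise contest, so Zeta is the Condorcet winner.

Zeta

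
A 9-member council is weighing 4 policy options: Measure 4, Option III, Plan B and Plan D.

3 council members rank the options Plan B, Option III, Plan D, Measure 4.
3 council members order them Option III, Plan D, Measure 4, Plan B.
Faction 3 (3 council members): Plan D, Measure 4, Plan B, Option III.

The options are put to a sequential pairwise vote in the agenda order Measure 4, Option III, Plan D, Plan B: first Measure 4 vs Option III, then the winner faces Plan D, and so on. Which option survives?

Plan B

Round 1: Measure 4 vs Option III — 3–6, Option III advances.
Round 2: Option III vs Plan D — 6–3, Option III advances.
Round 3: Option III vs Plan B — 3–6, Plan B advances.
Plan B survives the agenda.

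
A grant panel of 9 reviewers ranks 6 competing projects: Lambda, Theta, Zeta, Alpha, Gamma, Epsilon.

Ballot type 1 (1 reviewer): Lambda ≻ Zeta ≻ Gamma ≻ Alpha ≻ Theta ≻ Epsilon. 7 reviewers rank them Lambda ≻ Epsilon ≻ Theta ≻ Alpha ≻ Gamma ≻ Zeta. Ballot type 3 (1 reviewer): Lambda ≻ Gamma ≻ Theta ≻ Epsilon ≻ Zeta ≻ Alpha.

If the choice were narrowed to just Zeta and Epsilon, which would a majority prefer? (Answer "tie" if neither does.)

Epsilon

Ballots ranking Zeta above Epsilon: 1.
Ballots ranking Epsilon above Zeta: 9 − 1 = 8.
Epsilon wins the head-to-head 8–1.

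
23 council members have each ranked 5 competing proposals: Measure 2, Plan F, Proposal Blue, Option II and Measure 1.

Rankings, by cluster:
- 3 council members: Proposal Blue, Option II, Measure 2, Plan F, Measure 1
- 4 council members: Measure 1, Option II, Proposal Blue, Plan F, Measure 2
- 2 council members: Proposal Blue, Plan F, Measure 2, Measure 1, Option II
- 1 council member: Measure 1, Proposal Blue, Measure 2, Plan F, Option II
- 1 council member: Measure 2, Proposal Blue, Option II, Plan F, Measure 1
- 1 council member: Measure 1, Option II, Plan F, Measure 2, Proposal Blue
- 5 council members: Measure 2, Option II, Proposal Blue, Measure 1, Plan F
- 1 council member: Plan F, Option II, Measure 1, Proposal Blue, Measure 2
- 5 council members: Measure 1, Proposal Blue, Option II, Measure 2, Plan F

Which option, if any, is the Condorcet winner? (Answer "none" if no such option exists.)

Measure 1

Head-to-head results (23 council members):
Measure 2 vs Plan F: 3+1+1+5+5 = 15 for Measure 2, 8 for Plan F — Measure 2 by 15–8.
Measure 2 vs Proposal Blue: Measure 2 preferred on 1+1+5 = 7 ballots; Proposal Blue wins 16–7.
Measure 2 vs Option II: Measure 2 preferred on 2+1+1+5 = 9 ballots; Option II wins 14–9.
Measure 2 vs Measure 1: Measure 2 is ranked higher on 3+2+1+5 = 11 ballots, Measure 1 on 12. Measure 1 wins 12–11.
Plan F vs Proposal Blue: 2 to 21, Proposal Blue.
Plan F vs Option II: Plan F preferred on 2+1+1 = 4 ballots; Option II wins 19–4.
Plan F vs Measure 1: Plan F preferred on 3+2+1+1 = 7 ballots; Measure 1 wins 16–7.
Proposal Blue vs Option II: 12 to 11, Proposal Blue.
Proposal Blue vs Measure 1: Proposal Blue is ranked higher on 3+2+1+5 = 11 ballots, Measure 1 on 12. Measure 1 wins 12–11.
Option II vs Measure 1: Option II preferred on 3+1+5+1 = 10 ballots; Measure 1 wins 13–10.
Measure 1 beats each of Measure 2, Plan F, Proposal Blue, Option II — Measure 1 is the Condorcet winner.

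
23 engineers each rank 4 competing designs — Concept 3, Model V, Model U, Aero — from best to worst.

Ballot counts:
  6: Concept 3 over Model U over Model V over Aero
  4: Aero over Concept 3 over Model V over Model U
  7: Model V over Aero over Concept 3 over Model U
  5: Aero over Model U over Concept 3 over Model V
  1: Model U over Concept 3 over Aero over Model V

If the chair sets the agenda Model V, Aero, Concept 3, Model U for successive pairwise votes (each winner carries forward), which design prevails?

Round 1: Model V vs Aero — 13–10, Model V advances.
Round 2: Model V vs Concept 3 — 7–16, Concept 3 advances.
Round 3: Concept 3 vs Model U — 17–6, Concept 3 advances.
Concept 3 survives the agenda.

Concept 3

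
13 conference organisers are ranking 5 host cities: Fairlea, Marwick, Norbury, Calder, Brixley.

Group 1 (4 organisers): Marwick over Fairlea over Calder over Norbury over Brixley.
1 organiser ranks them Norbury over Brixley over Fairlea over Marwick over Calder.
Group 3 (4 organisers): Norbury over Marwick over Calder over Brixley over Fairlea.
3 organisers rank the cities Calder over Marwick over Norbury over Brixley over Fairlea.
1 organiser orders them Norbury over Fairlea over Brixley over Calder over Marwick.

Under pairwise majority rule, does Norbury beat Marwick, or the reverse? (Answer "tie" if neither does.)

Marwick

Ballots ranking Norbury above Marwick: 1 + 4 + 1 = 6.
Ballots ranking Marwick above Norbury: 13 − 6 = 7.
Marwick wins the head-to-head 7–6.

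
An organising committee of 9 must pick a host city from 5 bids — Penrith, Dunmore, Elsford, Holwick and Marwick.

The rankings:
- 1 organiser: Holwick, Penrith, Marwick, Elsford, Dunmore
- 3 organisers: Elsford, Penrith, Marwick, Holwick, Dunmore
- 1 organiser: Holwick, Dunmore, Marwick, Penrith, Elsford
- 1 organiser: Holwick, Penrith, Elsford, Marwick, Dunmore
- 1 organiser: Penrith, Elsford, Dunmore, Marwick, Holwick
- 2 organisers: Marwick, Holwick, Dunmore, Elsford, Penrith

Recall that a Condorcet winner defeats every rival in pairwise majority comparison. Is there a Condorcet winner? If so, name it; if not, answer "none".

Check each pair by majority over 9 ballots:
Penrith vs Dunmore: 1+3+1+1 = 6 for Penrith, 3 for Dunmore — Penrith by 6–3.
Penrith vs Elsford: 4 to 5, Elsford.
Penrith vs Holwick: Penrith is ranked higher on 3+1 = 4 ballots, Holwick on 5. Holwick wins 5–4.
Penrith vs Marwick: 1+3+1+1 = 6 for Penrith, 3 for Marwick — Penrith by 6–3.
Dunmore vs Elsford: 1+2 = 3 for Dunmore, 6 for Elsford — Elsford by 6–3.
Dunmore vs Holwick: Dunmore preferred on 1 ballot; Holwick wins 8–1.
Dunmore vs Marwick: 1+1 = 2 for Dunmore, 7 for Marwick — Marwick by 7–2.
Elsford vs Holwick: 3+1 = 4 for Elsford, 5 for Holwick — Holwick by 5–4.
Elsford vs Marwick: Elsford is ranked higher on 3+1+1 = 5 ballots, Marwick on 4. Elsford wins 5–4.
Holwick vs Marwick: Holwick is ranked higher on 1+1+1 = 3 ballots, Marwick on 6. Marwick wins 6–3.
Every city loses at least once (Penrith loses to Elsford; Dunmore loses to Penrith; Elsford loses to Holwick; Holwick loses to Marwick; Marwick loses to Penrith). The majority relation contains the cycle Penrith → Marwick → Holwick → Penrith, so there is no Condorcet winner.

none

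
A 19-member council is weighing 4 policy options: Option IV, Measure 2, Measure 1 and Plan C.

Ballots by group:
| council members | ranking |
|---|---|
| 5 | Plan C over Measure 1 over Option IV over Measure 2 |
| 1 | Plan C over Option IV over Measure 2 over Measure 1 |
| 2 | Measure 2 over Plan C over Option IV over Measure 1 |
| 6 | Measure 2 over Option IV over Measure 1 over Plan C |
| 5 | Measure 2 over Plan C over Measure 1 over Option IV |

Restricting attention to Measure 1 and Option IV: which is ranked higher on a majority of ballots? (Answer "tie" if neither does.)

Measure 1

Ballots ranking Measure 1 above Option IV: 5 + 5 = 10.
Ballots ranking Option IV above Measure 1: 19 − 10 = 9.
Measure 1 wins the head-to-head 10–9.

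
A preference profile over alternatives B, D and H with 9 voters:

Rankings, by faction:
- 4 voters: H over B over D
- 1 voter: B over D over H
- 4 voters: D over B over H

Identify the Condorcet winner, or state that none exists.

Head-to-head results (9 voters):
B–D: B 5–4.
B vs H: 5 to 4, B.
D vs H: D, 5–4.
Only B has no losses; B is the Condorcet winner.

B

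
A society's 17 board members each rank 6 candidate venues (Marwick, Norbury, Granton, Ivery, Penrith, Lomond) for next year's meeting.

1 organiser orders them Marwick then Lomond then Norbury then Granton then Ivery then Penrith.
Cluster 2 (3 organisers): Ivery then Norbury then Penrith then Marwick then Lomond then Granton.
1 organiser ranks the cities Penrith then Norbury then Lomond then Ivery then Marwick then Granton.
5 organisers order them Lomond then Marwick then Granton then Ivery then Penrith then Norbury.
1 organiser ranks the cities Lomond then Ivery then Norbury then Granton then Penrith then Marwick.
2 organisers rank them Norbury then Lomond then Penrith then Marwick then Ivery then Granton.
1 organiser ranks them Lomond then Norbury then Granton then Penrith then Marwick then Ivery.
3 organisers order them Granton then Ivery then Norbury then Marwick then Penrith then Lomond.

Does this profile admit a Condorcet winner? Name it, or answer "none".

none

Head-to-head results (17 organisers):
Marwick vs Norbury: 1+5 = 6 for Marwick, 11 for Norbury — Norbury by 11–6.
Marwick vs Granton: Marwick preferred on 1+3+1+5+2 = 12 ballots; Marwick wins 12–5.
Marwick vs Ivery: 1+5+2+1 = 9 for Marwick, 8 for Ivery — Marwick by 9–8.
Marwick vs Penrith: 1+5+3 = 9 for Marwick, 8 for Penrith — Marwick by 9–8.
Marwick vs Lomond: 7 to 10, Lomond.
Norbury vs Granton: Norbury preferred on 1+3+1+1+2+1 = 9 ballots; Norbury wins 9–8.
Norbury vs Ivery: Norbury is ranked higher on 1+1+2+1 = 5 ballots, Ivery on 12. Ivery wins 12–5.
Norbury vs Penrith: Norbury is ranked higher on 1+3+1+2+1+3 = 11 ballots, Penrith on 6. Norbury wins 11–6.
Norbury vs Lomond: Norbury preferred on 3+1+2+3 = 9 ballots; Norbury wins 9–8.
Granton vs Ivery: 10 to 7, Granton.
Granton vs Penrith: Granton preferred on 1+5+1+1+3 = 11 ballots; Granton wins 11–6.
Granton vs Lomond: Granton is ranked higher on 3 ballots, Lomond on 14. Lomond wins 14–3.
Ivery vs Penrith: Ivery is ranked higher on 1+3+5+1+3 = 13 ballots, Penrith on 4. Ivery wins 13–4.
Ivery vs Lomond: Ivery is ranked higher on 3+3 = 6 ballots, Lomond on 11. Lomond wins 11–6.
Penrith vs Lomond: 7 to 10, Lomond.
Each city drops at least one matchup (Marwick loses to Norbury; Norbury loses to Ivery; Granton loses to Marwick; Ivery loses to Marwick; Penrith loses to Marwick; Lomond loses to Norbury); the cycle Marwick > Ivery > Norbury > Marwick rules out a Condorcet winner.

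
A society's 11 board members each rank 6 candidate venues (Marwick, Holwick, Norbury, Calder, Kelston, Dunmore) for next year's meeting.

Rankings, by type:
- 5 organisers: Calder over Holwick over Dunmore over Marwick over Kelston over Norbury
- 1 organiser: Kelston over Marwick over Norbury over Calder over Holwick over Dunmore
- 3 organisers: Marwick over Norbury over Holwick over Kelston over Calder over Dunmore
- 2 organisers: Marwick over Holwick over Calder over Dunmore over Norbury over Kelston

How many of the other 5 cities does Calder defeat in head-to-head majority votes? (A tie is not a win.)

Calder against each rival (11 organisers):
Calder vs Marwick: Marwick, 6–5.
Calder vs Holwick: Calder, 6–5.
Calder vs Norbury: 7 to 4, Calder.
Calder vs Kelston: Calder wins 7–4.
Calder vs Dunmore: 11 to 0, Calder.
Calder beats Holwick, Norbury, Kelston, Dunmore; loses to Marwick — 4 pairwise wins.

4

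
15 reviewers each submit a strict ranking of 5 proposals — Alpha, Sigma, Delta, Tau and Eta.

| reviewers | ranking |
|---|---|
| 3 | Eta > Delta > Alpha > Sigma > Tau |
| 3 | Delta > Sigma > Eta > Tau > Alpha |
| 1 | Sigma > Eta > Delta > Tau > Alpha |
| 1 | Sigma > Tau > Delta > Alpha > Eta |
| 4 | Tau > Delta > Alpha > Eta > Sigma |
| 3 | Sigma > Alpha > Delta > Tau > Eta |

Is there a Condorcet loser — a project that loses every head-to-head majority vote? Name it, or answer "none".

Eta

Head-to-head results (15 reviewers):
Alpha vs Sigma: Sigma wins 8–7.
Alpha vs Delta: Alpha preferred on 3 ballots; Delta wins 12–3.
Alpha vs Tau: Alpha preferred on 3+3 = 6 ballots; Tau wins 9–6.
Alpha vs Eta: 8 to 7, Alpha.
Sigma–Delta: Delta 10–5.
Sigma vs Tau: Sigma, 11–4.
Sigma vs Eta: 8 to 7, Sigma.
Delta vs Tau: Delta, 10–5.
Delta vs Eta: Delta wins 11–4.
Tau vs Eta: 1+4+3 = 8 for Tau, 7 for Eta — Tau by 8–7.
Only Eta has no wins; Eta is the Condorcet loser.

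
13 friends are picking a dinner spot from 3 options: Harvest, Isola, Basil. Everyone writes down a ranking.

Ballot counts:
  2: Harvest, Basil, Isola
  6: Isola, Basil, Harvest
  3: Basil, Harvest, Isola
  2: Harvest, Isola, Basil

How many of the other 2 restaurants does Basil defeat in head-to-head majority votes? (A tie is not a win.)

Basil against each rival (13 friends):
Basil vs Harvest: Basil wins 9–4.
Basil vs Isola: 2+3 = 5 for Basil, 8 for Isola — Isola by 8–5.
Basil beats Harvest; loses to Isola — 1 pairwise win.

1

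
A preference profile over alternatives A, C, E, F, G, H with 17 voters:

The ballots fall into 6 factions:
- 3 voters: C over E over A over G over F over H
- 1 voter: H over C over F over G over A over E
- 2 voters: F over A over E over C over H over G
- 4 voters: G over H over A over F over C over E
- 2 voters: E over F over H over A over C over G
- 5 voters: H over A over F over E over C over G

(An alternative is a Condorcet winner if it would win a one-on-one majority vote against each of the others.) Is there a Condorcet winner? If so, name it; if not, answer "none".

Head-to-head results (17 voters):
A vs C: 2+4+2+5 = 13 for A, 4 for C — A by 13–4.
A vs E: 12 to 5, A.
A vs F: 3+4+5 = 12 for A, 5 for F — A by 12–5.
A vs G: A is ranked higher on 3+2+2+5 = 12 ballots, G on 5. A wins 12–5.
A vs H: A is ranked higher on 3+2 = 5 ballots, H on 12. H wins 12–5.
C vs E: C is ranked higher on 3+1+4 = 8 ballots, E on 9. E wins 9–8.
C vs F: 3+1 = 4 for C, 13 for F — F by 13–4.
C vs G: C preferred on 3+1+2+2+5 = 13 ballots; C wins 13–4.
C vs H: C is ranked higher on 3+2 = 5 ballots, H on 12. H wins 12–5.
E vs F: 5 to 12, F.
E vs G: E is ranked higher on 3+2+2+5 = 12 ballots, G on 5. E wins 12–5.
E vs H: 3+2+2 = 7 for E, 10 for H — H by 10–7.
F vs G: 1+2+2+5 = 10 for F, 7 for G — F by 10–7.
F vs H: F preferred on 3+2+2 = 7 ballots; H wins 10–7.
G vs H: G preferred on 3+4 = 7 ballots; H wins 10–7.
H wins every pairwise contest, so H is the Condorcet winner.

H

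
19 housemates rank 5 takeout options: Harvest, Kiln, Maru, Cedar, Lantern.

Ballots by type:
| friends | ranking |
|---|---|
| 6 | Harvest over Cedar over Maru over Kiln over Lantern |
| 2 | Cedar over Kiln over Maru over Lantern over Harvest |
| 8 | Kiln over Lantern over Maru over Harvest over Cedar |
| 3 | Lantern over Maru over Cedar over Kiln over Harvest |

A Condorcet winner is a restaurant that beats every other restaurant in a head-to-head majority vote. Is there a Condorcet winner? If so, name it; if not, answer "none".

Pairwise majorities:
Harvest vs Kiln: Harvest preferred on 6 ballots; Kiln wins 13–6.
Harvest vs Maru: Maru, 13–6.
Harvest vs Cedar: Harvest is ranked higher on 6+8 = 14 ballots, Cedar on 5. Harvest wins 14–5.
Harvest–Lantern: Lantern 13–6.
Kiln vs Maru: Kiln wins 10–9.
Kiln vs Cedar: Cedar, 11–8.
Kiln vs Lantern: Kiln, 16–3.
Maru vs Cedar: 8+3 = 11 for Maru, 8 for Cedar — Maru by 11–8.
Maru vs Lantern: Lantern wins 11–8.
Cedar vs Lantern: 8 to 11, Lantern.
Every restaurant loses at least once (Harvest loses to Kiln; Kiln loses to Cedar; Maru loses to Kiln; Cedar loses to Harvest; Lantern loses to Kiln). The majority relation contains the cycle Harvest > Cedar > Kiln > Harvest, so there is no Condorcet winner.

none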